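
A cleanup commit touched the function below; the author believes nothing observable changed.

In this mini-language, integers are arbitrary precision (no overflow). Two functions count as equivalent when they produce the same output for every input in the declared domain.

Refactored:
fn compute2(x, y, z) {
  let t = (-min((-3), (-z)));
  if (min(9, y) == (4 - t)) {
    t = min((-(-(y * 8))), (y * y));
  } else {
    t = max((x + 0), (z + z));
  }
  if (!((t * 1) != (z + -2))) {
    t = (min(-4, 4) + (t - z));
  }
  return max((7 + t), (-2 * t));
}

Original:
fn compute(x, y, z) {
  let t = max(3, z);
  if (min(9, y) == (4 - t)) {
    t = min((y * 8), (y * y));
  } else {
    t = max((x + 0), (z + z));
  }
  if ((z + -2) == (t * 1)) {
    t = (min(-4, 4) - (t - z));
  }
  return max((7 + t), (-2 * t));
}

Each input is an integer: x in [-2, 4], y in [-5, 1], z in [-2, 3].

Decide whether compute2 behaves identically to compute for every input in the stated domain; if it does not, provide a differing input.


These are not equivalent — on x=-2, y=1, z=3 the outputs split (5 vs 12).
compute: t := 3 | (min(9, y) == (4 - t)): true | t := 1 | ((z + -2) == (t * 1)): true | t := -2 | result 5
compute2: t := 3 | (min(9, y) == (4 - t)): true | t := 1 | (!((t * 1) != (z + -2))): true | t := -6 | result 12
verdict: not equivalent; witness: x=-2, y=1, z=3


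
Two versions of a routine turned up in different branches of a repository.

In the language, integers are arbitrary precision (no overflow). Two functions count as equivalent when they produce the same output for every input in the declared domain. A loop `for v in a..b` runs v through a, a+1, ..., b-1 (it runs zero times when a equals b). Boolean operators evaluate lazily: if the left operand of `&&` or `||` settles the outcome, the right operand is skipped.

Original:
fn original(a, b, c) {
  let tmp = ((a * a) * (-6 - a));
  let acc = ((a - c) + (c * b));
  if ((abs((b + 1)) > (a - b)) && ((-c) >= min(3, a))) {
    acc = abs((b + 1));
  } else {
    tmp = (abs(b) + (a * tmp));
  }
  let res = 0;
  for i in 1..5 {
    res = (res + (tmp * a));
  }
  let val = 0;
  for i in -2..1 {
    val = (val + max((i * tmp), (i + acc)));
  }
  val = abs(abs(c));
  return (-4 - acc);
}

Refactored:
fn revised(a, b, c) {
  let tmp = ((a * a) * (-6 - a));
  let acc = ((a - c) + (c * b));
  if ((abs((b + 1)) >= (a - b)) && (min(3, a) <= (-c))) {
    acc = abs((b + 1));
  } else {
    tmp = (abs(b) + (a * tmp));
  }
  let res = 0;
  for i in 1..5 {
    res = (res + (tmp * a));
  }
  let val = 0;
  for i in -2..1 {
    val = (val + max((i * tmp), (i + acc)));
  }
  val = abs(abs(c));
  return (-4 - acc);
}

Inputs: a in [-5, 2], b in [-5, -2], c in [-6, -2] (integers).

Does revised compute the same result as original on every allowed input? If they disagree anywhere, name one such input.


Not equivalent: a=-1, b=-5, c=-6 separates them (-39 vs -8).
original: tmp := -5 | acc := 35 | ((abs((b + 1)) > (a - b)) && ((-c) >= min(3, a))): false | tmp := 10 | res := 0 | iter i=1: | res := -10 | iter i=2: | res := -20 | iter i=3: | res := -30 | iter i=4: | res := -40 | val := 0 | iter i=-2: | val := 33 | iter i=-1: | val := 67 | iter i=0: | val := 102 | val := 6 | result -39
revised: tmp := -5 | acc := 35 | ((abs((b + 1)) >= (a - b)) && (min(3, a) <= (-c))): true | acc := 4 | res := 0 | iter i=1: | res := 5 | iter i=2: | res := 10 | iter i=3: | res := 15 | iter i=4: | res := 20 | val := 0 | iter i=-2: | val := 10 | iter i=-1: | val := 15 | iter i=0: | val := 19 | val := 6 | result -8
verdict: not equivalent; witness: a=-1, b=-5, c=-6


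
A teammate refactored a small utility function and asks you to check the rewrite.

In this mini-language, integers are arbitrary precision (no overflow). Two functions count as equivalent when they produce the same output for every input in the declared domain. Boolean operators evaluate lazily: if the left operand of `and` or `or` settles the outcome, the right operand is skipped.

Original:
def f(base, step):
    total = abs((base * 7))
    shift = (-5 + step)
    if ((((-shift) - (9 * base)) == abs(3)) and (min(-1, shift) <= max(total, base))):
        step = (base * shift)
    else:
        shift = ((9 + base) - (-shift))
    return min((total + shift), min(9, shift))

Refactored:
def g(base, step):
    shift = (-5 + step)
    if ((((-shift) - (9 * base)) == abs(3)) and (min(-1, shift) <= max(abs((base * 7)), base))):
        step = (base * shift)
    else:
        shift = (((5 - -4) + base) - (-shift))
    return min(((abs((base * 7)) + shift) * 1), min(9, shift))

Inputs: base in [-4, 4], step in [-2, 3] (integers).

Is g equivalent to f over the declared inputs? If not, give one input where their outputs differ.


This is a faithful refactor — arithmetic usage differs, and statement counts differ, and min/max/abs usage differs, and constant usage differs, and local variable names differ, but the computed results match everywhere.
One worked example (base=0, step=0) — f: total becomes 0; next shift becomes -5; next ((((-shift) - (9 * base)) == abs(3)) and (min(-1, shift) <= max(total, base))) evaluates to false; next shift becomes 4; next final value 4; g: shift becomes -5; next ((((-shift) - (9 * base)) == abs(3)) and (min(-1, shift) <= max(abs((base * 7)), base))) evaluates to false; next shift becomes 4; next final value 4; agreement on 4.
Every one of the 54 inputs gives matching results.
verdict: equivalent


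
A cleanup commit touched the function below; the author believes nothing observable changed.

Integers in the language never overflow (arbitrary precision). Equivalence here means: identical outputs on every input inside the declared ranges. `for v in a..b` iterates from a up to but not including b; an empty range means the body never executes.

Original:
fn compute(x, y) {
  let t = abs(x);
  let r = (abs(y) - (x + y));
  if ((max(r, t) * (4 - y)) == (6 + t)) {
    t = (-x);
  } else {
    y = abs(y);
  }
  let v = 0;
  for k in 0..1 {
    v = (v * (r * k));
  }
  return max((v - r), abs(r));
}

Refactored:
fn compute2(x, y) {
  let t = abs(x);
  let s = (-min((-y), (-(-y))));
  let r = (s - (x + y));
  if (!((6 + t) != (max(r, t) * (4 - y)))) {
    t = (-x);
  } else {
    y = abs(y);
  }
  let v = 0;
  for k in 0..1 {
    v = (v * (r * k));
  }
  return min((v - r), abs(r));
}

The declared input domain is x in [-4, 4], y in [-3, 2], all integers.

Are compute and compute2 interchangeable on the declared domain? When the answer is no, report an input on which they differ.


Evaluate both at x=-4, y=-3.
compute: t := 4 | r := 10 | ((max(r, t) * (4 - y)) == (6 + t)): false | y := 3 | v := 0 | iter k=0: | v := 0 | result 10
compute2: t := 4 | s := 3 | r := 10 | (!((6 + t) != (max(r, t) * (4 - y)))): false | y := 3 | v := 0 | iter k=0: | v := 0 | result -10
10 and -10 differ, so these are not the same function on this domain.
verdict: not equivalent; witness: x=-4, y=-3


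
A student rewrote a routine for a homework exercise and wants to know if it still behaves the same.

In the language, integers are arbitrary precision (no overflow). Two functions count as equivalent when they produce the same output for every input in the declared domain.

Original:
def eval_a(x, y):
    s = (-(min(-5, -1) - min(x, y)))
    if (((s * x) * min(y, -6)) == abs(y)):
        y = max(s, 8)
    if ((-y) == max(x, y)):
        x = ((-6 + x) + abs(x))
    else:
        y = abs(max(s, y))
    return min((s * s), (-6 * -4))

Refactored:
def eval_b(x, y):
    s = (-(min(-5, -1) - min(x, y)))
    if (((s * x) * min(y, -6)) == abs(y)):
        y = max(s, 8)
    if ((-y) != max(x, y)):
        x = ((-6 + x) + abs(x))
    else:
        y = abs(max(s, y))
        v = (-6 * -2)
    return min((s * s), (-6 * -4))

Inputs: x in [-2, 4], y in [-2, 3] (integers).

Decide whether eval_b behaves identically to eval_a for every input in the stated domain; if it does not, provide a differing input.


Equivalent. The suspicious edit (`((-y) == max(x, y))` became `((-y) != max(x, y))`) never changes the result for any input inside the declared domain.
Across all 42 domain points the two functions coincide.
Tracing x=-1, y=-1: eval_a: s := 4 | (((s * x) * min(y, -6)) == abs(y)): false | ((-y) == max(x, y)): false | y := 4 | result 16 | eval_b: s := 4 | (((s * x) * min(y, -6)) == abs(y)): false | ((-y) != max(x, y)): true | x := -6 | result 16 — matching result 16.
verdict: equivalent


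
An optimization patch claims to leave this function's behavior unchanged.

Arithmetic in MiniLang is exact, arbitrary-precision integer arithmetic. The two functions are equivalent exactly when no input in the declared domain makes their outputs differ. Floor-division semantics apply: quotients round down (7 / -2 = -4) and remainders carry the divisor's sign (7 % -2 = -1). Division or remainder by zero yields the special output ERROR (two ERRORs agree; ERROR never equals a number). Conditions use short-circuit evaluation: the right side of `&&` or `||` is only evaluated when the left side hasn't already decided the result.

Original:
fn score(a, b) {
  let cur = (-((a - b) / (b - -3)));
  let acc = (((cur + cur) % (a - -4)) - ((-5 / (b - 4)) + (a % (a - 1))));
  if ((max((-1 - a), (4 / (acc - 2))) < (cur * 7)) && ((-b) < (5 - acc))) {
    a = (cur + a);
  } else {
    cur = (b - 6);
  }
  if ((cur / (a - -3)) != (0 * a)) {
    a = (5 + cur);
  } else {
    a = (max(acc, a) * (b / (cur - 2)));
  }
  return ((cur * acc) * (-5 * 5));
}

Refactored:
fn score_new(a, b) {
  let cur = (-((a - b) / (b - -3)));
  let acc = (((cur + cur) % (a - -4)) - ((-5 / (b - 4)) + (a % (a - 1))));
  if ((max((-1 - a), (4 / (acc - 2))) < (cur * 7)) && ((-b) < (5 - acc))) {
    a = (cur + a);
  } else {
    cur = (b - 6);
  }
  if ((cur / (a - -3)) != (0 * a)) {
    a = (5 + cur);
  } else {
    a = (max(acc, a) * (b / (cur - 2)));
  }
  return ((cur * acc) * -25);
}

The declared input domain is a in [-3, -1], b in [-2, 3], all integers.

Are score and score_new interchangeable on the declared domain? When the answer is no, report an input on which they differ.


The two are interchangeable: constant usage differs; also arithmetic usage differs, and every declared input agrees.
As a probe, take a=-1, b=0: score runs cur becomes 1; next acc becomes 2; next hits division by zero so the output is ERROR; score_new runs cur becomes 1; next acc becomes 2; next hits division by zero so the output is ERROR; both end at ERROR.
An exhaustive pass over the 18 declared inputs shows identical outputs.
verdict: equivalent


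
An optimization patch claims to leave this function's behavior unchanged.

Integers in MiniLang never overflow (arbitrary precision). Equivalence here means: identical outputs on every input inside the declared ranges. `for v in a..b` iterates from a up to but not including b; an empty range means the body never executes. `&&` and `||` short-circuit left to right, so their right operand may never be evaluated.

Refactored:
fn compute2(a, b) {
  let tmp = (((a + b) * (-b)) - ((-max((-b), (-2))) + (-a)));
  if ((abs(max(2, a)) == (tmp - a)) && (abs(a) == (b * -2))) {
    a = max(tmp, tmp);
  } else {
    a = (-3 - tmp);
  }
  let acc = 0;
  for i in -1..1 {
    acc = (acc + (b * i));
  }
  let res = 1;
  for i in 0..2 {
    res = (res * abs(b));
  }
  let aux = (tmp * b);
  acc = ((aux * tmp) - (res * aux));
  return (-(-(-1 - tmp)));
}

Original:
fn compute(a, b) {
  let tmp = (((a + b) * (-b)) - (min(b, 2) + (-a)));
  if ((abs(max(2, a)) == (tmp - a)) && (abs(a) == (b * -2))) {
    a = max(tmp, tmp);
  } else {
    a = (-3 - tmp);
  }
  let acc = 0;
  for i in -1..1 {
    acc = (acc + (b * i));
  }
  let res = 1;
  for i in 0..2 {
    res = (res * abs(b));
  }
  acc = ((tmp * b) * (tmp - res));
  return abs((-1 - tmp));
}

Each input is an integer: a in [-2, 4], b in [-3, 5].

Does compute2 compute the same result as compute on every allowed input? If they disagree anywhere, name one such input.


Not equivalent: a=0, b=-1 separates them (1 vs -1).
compute: tmp=0, then ((abs(max(2, a)) == (tmp - a)) && (abs(a) == (b * -2))) is false, then a=-3, then acc=0, then (i=-1), then acc=1, then (i=0), then acc=1, then res=1, then (i=0), then res=1, then (i=1), then res=1, then acc=0, then returns 1
compute2: tmp=0, then ((abs(max(2, a)) == (tmp - a)) && (abs(a) == (b * -2))) is false, then a=-3, then acc=0, then (i=-1), then acc=1, then (i=0), then acc=1, then res=1, then (i=0), then res=1, then (i=1), then res=1, then aux=0, then acc=0, then returns -1
verdict: not equivalent; witness: a=0, b=-1


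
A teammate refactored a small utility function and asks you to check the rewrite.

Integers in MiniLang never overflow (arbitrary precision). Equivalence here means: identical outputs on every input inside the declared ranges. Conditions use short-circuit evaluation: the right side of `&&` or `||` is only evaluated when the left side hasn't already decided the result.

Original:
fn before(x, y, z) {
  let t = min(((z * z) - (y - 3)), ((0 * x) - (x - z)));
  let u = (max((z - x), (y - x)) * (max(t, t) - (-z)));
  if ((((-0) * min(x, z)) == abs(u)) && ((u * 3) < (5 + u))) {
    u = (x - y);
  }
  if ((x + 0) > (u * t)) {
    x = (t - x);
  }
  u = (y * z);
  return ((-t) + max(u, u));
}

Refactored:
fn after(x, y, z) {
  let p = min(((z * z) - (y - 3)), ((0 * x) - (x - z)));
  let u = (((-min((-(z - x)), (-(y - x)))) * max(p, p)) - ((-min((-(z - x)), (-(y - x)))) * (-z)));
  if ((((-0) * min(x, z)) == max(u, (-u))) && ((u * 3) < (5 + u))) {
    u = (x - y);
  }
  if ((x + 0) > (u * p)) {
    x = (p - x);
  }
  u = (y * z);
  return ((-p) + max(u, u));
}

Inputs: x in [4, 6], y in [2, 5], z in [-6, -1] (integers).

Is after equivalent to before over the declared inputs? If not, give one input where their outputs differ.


Reading the diff, among the changes: arithmetic usage differs, local variable names differ, min/max/abs usage differs.
One worked example (x=5, y=2, z=-3) — before: t := -8 | u := 33 | ((((-0) * min(x, z)) == abs(u)) && ((u * 3) < (5 + u))): false | ((x + 0) > (u * t)): true | x := -13 | u := -6 | result 2; after: p := -8 | u := 33 | ((((-0) * min(x, z)) == max(u, (-u))) && ((u * 3) < (5 + u))): false | ((x + 0) > (u * p)): true | x := -13 | u := -6 | result 2; agreement on 2.
Checked all 72 inputs in the declared domain: the outputs agree on every one.
verdict: equivalent


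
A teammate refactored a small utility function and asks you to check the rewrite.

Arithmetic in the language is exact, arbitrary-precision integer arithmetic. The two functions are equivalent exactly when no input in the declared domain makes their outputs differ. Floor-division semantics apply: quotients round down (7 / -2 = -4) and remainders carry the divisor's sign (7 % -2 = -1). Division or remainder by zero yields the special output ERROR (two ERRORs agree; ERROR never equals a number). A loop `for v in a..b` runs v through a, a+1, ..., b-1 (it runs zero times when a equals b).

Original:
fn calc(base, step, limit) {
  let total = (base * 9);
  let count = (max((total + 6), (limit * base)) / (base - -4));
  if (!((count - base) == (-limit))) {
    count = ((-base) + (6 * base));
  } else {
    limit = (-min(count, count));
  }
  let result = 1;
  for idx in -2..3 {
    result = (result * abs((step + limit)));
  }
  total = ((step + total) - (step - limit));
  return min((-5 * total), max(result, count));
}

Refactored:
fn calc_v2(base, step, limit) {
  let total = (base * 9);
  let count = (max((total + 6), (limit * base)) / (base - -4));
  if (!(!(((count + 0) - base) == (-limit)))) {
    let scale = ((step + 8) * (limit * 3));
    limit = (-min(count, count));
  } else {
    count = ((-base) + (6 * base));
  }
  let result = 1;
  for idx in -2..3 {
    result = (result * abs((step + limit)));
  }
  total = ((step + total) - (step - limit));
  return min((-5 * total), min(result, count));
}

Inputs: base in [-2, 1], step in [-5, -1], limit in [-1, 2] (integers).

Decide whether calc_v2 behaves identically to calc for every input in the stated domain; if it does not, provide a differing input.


Consider the input base=-2, step=-5, limit=-1.
calc: total := -18 | count := 1 | (!((count - base) == (-limit))): true | count := -10 | result := 1 | iter idx=-2: | result := 6 | iter idx=-1: | result := 36 | iter idx=0: | result := 216 | iter idx=1: | result := 1296 | iter idx=2: | result := 7776 | total := -19 | result 95
calc_v2: total := -18 | count := 1 | (!(!(((count + 0) - base) == (-limit)))): false | count := -10 | result := 1 | iter idx=-2: | result := 6 | iter idx=-1: | result := 36 | iter idx=0: | result := 216 | iter idx=1: | result := 1296 | iter idx=2: | result := 7776 | total := -19 | result -10
95 != -10, so the rewrite changes behavior.
verdict: not equivalent; witness: base=-2, step=-5, limit=-1


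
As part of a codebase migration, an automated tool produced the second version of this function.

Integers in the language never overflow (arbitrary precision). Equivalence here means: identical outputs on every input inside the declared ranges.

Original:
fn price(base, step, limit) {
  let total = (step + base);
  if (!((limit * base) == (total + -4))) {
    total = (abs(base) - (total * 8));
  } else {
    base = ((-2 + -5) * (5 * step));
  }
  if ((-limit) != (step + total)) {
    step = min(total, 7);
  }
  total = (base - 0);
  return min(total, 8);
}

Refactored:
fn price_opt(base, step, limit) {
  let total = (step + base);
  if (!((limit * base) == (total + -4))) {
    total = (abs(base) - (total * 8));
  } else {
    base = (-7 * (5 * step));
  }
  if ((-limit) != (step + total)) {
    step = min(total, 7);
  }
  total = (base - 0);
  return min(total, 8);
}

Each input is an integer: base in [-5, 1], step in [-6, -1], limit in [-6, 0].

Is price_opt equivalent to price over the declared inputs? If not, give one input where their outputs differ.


Although arithmetic usage differs; and constant usage differs, 294/294 inputs agree.
verdict: equivalent


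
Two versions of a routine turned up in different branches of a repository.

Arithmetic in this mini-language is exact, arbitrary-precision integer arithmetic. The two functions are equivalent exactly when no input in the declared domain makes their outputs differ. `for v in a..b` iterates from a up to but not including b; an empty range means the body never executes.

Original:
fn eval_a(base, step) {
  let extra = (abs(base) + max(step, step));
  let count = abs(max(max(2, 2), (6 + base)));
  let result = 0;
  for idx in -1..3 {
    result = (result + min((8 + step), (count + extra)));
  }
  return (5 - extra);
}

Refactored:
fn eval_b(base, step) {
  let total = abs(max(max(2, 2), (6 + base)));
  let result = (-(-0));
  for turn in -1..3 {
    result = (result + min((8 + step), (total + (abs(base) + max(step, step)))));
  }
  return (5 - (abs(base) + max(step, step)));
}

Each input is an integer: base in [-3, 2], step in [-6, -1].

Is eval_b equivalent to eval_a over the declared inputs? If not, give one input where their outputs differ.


Equivalent — the differences include arithmetic usage differs; and statement counts differ; and local variable names differ; and min/max/abs usage differs, yet no declared input distinguishes the two.
One worked example (base=-1, step=-2) — eval_a: extra becomes -1; next count becomes 5; next result becomes 0; next at idx=-1:; next result becomes 4; next at idx=0:; next result becomes 8; next at idx=1:; next result becomes 12; next at idx=2:; next result becomes 16; next final value 6; eval_b: total becomes 5; next result becomes 0; next at turn=-1:; next result becomes 4; next at turn=0:; next result becomes 8; next at turn=1:; next result becomes 12; next at turn=2:; next result becomes 16; next final value 6; agreement on 6.
Every one of the 36 inputs gives matching results.
verdict: equivalent


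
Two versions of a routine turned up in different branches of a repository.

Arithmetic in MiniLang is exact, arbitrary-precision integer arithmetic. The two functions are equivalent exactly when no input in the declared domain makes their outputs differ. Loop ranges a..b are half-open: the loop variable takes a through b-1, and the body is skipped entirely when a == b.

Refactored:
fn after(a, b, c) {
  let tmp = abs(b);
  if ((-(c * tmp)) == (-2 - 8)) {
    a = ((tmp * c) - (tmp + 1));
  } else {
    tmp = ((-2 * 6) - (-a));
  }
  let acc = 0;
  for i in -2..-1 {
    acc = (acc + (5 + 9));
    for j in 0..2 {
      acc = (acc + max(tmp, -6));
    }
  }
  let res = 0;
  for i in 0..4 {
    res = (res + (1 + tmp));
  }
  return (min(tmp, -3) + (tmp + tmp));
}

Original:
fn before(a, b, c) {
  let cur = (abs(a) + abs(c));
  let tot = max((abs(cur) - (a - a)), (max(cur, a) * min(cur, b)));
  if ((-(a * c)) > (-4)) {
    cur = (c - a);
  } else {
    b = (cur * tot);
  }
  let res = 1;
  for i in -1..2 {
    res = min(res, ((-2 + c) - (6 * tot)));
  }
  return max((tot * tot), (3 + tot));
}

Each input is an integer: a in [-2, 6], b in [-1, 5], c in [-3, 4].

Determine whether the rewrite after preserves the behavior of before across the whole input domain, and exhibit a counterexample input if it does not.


Take a=-2, b=-1, c=-3.
before: cur = 5; tot = 5; ((-(a * c)) > (-4)) -> false; b = 25; res = 1; [i=-1]; res = -35; [i=0]; res = -35; [i=1]; res = -35; return 25
after: tmp = 1; ((-(c * tmp)) == (-2 - 8)) -> false; tmp = -14; acc = 0; [i=-2]; acc = 14; [j=0]; acc = 8; [j=1]; acc = 2; res = 0; [i=0]; res = -13; [i=1]; res = -26; [i=2]; res = -39; [i=3]; res = -52; return -42
25 vs -42 — the two versions disagree here.
verdict: not equivalent; witness: a=-2, b=-1, c=-3


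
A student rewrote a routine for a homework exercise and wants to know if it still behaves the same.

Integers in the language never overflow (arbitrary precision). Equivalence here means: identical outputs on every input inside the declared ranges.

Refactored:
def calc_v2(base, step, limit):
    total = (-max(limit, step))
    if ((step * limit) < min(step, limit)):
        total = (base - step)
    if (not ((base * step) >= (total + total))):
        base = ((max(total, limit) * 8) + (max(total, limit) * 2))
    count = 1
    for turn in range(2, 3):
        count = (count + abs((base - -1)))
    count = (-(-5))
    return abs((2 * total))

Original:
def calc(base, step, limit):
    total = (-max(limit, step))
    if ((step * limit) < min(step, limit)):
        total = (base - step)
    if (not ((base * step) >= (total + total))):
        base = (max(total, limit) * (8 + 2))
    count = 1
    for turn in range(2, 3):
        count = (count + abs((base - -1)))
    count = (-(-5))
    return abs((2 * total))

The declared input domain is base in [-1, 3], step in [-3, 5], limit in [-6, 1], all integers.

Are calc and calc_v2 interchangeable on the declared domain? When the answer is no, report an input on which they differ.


The two versions differ — the changes include arithmetic usage differs; and min/max/abs usage differs.
One worked example (base=0, step=5, limit=-3) — calc: total becomes -5; next ((step * limit) < min(step, limit)) evaluates to true; next total becomes -5; next (not ((base * step) >= (total + total))) evaluates to false; next count becomes 1; next at turn=2:; next count becomes 2; next count becomes 5; next final value 10; calc_v2: total becomes -5; next ((step * limit) < min(step, limit)) evaluates to true; next total becomes -5; next (not ((base * step) >= (total + total))) evaluates to false; next count becomes 1; next at turn=2:; next count becomes 2; next count becomes 5; next final value 10; agreement on 10.
Every one of the 360 inputs gives matching results.
verdict: equivalent


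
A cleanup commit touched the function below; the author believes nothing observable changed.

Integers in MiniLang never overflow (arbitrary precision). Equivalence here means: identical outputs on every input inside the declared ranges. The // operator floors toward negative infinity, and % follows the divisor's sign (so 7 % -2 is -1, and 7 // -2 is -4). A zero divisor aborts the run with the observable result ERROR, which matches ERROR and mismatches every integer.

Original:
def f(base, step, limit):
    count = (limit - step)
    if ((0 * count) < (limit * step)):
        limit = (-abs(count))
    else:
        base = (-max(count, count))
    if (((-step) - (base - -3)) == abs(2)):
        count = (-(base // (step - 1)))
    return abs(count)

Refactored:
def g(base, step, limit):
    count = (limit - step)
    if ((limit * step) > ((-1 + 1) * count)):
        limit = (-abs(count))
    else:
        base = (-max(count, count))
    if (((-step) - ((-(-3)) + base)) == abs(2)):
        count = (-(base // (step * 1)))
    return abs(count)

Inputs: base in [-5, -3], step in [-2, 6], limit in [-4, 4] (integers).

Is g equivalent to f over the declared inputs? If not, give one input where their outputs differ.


These are not equivalent — on base=-5, step=-1, limit=3 the outputs split (2 vs 4).
f: count becomes 4; next ((0 * count) < (limit * step)) evaluates to false; next base becomes -4; next (((-step) - (base - -3)) == abs(2)) evaluates to true; next count becomes -2; next final value 2
g: count becomes 4; next ((limit * step) > ((-1 + 1) * count)) evaluates to false; next base becomes -4; next (((-step) - ((-(-3)) + base)) == abs(2)) evaluates to true; next count becomes -4; next final value 4
verdict: not equivalent; witness: base=-5, step=-1, limit=3


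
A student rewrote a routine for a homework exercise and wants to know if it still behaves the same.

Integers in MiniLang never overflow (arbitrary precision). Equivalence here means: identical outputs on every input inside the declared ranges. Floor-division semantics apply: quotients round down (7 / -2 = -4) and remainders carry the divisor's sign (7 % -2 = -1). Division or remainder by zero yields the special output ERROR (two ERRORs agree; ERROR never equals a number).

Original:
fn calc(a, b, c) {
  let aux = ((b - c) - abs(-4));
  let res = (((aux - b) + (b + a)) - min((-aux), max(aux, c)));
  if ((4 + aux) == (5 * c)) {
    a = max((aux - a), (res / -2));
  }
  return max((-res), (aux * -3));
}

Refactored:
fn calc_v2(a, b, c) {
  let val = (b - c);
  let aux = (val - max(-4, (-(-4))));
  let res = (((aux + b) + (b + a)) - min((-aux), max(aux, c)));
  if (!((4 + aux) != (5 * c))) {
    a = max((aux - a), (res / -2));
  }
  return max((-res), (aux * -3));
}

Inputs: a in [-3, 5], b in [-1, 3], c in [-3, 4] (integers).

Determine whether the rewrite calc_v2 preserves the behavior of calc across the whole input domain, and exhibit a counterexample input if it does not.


The rewrite breaks on a=-3, b=1, c=-3, where the results are 3 and 1.
calc: aux=0, then res=-3, then ((4 + aux) == (5 * c)) is false, then returns 3
calc_v2: val=4, then aux=0, then res=-1, then (!((4 + aux) != (5 * c))) is false, then returns 1
verdict: not equivalent; witness: a=-3, b=1, c=-3


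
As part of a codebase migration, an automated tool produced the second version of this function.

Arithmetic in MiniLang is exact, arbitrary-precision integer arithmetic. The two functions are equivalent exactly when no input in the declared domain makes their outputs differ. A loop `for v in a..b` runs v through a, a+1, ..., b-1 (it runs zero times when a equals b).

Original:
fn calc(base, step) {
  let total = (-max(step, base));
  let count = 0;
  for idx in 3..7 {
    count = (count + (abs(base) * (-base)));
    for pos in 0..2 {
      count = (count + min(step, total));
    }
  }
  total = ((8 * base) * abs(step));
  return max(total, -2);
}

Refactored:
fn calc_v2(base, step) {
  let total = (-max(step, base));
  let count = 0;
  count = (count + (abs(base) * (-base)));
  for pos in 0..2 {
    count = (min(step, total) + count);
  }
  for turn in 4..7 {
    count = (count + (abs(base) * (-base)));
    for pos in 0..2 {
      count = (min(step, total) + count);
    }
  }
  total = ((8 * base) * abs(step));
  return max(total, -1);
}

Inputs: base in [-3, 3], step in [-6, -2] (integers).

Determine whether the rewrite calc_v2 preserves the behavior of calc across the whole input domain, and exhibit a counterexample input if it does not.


Evaluate both at base=-3, step=-6.
calc: total = 3; count = 0; [idx=3]; count = 9; [pos=0]; count = 3; [pos=1]; count = -3; [idx=4]; count = 6; [pos=0]; count = 0; [pos=1]; count = -6; [idx=5]; count = 3; [pos=0]; count = -3; [pos=1]; count = -9; [idx=6]; count = 0; [pos=0]; count = -6; [pos=1]; count = -12; total = -144; return -2
calc_v2: total = 3; count = 0; count = 9; [pos=0]; count = 3; [pos=1]; count = -3; [turn=4]; count = 6; [pos=0]; count = 0; [pos=1]; count = -6; [turn=5]; count = 3; [pos=0]; count = -3; [pos=1]; count = -9; [turn=6]; count = 0; [pos=0]; count = -6; [pos=1]; count = -12; total = -144; return -1
-2 against -1: the behavior changed.
verdict: not equivalent; witness: base=-3, step=-6


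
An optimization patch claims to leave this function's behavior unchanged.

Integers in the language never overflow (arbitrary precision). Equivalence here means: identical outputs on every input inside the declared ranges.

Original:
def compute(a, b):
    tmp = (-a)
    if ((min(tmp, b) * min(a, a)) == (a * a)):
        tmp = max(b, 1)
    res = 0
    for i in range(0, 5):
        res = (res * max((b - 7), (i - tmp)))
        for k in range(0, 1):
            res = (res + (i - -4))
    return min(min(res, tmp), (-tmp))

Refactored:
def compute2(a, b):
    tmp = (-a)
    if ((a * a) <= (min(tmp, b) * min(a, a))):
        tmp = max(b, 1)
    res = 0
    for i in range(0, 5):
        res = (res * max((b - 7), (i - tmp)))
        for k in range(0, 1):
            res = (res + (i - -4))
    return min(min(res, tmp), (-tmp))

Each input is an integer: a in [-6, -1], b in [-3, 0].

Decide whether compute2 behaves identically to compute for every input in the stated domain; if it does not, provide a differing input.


The rewrite breaks on a=-2, b=-3, where the results are -2 and -1.
compute: tmp := 2 | ((min(tmp, b) * min(a, a)) == (a * a)): false | res := 0 | iter i=0: | res := 0 | iter k=0: | res := 4 | iter i=1: | res := -4 | iter k=0: | res := 1 | iter i=2: | res := 0 | iter k=0: | res := 6 | iter i=3: | res := 6 | iter k=0: | res := 13 | iter i=4: | res := 26 | iter k=0: | res := 34 | result -2
compute2: tmp := 2 | ((a * a) <= (min(tmp, b) * min(a, a))): true | tmp := 1 | res := 0 | iter i=0: | res := 0 | iter k=0: | res := 4 | iter i=1: | res := 0 | iter k=0: | res := 5 | iter i=2: | res := 5 | iter k=0: | res := 11 | iter i=3: | res := 22 | iter k=0: | res := 29 | iter i=4: | res := 87 | iter k=0: | res := 95 | result -1
verdict: not equivalent; witness: a=-2, b=-3


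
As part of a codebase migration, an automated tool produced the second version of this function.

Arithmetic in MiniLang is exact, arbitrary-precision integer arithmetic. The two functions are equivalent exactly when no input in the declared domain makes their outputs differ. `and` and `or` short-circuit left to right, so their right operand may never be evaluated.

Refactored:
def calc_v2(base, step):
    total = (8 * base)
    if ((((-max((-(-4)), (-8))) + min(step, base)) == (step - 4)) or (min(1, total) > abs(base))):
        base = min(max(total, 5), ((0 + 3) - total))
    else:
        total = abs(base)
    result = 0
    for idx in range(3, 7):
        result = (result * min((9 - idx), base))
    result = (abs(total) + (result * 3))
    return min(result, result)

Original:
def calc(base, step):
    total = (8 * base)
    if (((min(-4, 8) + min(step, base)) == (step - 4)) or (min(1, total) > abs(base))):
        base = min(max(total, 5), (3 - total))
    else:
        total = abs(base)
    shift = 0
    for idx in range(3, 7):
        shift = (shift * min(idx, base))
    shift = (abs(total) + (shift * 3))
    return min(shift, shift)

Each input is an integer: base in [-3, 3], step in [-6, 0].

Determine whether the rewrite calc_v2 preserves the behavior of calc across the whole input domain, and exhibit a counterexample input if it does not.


The two are interchangeable: constant usage differs; and arithmetic usage differs; and min/max/abs usage differs; and local variable names differ, and every declared input agrees.
Tracing base=-2, step=-3: calc: total = -16; (((min(-4, 8) + min(step, base)) == (step - 4)) or (min(1, total) > abs(base))) -> true; base = 5; shift = 0; [idx=3]; shift = 0; [idx=4]; shift = 0; [idx=5]; shift = 0; [idx=6]; shift = 0; shift = 16; return 16 | calc_v2: total = -16; ((((-max((-(-4)), (-8))) + min(step, base)) == (step - 4)) or (min(1, total) > abs(base))) -> true; base = 5; result = 0; [idx=3]; result = 0; [idx=4]; result = 0; [idx=5]; result = 0; [idx=6]; result = 0; result = 16; return 16 — matching result 16.
An exhaustive pass over the 49 declared inputs shows identical outputs.
verdict: equivalent


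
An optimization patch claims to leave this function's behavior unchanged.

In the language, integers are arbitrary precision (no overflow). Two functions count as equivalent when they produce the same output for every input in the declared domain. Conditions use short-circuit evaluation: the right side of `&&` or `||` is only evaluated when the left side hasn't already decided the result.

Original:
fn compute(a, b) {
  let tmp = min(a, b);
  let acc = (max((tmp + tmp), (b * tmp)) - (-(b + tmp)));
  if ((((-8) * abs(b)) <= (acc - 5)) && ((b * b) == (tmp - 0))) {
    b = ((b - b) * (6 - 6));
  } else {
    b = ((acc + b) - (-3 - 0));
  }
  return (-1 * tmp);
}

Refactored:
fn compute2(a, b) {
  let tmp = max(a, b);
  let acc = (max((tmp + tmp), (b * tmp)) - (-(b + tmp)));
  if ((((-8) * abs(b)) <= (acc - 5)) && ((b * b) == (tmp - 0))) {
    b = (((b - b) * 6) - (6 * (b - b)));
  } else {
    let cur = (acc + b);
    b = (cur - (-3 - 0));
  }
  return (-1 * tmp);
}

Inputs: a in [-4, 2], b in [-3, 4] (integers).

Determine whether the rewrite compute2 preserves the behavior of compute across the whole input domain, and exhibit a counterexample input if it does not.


The rewrite breaks on a=-4, b=-3, where the results are 4 and 3.
compute: tmp=-4, then acc=5, then ((((-8) * abs(b)) <= (acc - 5)) && ((b * b) == (tmp - 0))) is false, then b=5, then returns 4
compute2: tmp=-3, then acc=3, then ((((-8) * abs(b)) <= (acc - 5)) && ((b * b) == (tmp - 0))) is false, then cur=0, then b=3, then returns 3
verdict: not equivalent; witness: a=-4, b=-3


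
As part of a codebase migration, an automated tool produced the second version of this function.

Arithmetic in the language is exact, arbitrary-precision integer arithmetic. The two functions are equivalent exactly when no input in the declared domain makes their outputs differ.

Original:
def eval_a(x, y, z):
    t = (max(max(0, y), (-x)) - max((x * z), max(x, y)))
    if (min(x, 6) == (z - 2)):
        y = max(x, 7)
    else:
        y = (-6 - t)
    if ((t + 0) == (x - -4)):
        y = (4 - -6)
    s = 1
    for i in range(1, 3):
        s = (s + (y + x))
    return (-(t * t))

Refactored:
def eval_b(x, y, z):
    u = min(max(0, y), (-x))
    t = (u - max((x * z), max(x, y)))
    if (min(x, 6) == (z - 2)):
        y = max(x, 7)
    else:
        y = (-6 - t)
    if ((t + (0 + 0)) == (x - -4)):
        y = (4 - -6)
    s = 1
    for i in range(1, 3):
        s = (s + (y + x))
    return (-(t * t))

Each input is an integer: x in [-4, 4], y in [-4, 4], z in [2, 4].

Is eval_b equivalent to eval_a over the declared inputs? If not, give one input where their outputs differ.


Not equivalent: x=-4, y=-4, z=2 separates them (-64 vs -16).
eval_a: t = 8; (min(x, 6) == (z - 2)) -> false; y = -14; ((t + 0) == (x - -4)) -> false; s = 1; [i=1]; s = -17; [i=2]; s = -35; return -64
eval_b: u = 0; t = 4; (min(x, 6) == (z - 2)) -> false; y = -10; ((t + (0 + 0)) == (x - -4)) -> false; s = 1; [i=1]; s = -13; [i=2]; s = -27; return -16
verdict: not equivalent; witness: x=-4, y=-4, z=2


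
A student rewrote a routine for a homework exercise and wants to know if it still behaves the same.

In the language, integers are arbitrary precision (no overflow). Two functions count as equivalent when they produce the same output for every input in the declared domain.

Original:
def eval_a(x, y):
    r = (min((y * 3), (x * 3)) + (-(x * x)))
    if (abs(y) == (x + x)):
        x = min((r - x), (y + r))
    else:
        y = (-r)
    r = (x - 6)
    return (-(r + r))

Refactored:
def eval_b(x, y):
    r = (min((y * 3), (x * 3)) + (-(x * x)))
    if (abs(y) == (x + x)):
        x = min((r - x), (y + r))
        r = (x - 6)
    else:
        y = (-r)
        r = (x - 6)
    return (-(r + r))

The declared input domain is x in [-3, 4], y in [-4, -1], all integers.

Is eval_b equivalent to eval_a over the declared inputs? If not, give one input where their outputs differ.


Equivalent — the differences include statement counts differ; and constant usage differs; and arithmetic usage differs, yet no declared input distinguishes the two.
As a probe, take x=-1, y=-3: eval_a runs r = -10; (abs(y) == (x + x)) -> false; y = 10; r = -7; return 14; eval_b runs r = -10; (abs(y) == (x + x)) -> false; y = 10; r = -7; return 14; both end at 14.
Sweeping the whole domain (32 inputs) finds no disagreement.
verdict: equivalent


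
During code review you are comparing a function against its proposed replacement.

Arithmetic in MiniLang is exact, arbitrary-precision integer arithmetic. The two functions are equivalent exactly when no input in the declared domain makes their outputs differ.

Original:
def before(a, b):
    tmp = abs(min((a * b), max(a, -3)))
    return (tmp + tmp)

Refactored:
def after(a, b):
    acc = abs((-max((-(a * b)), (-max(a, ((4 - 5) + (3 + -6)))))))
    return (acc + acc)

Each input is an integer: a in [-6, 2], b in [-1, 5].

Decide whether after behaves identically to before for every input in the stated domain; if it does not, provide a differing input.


Not equivalent: a=-6, b=-1 separates them (6 vs 8).
before: tmp=3, then returns 6
after: acc=4, then returns 8
verdict: not equivalent; witness: a=-6, b=-1


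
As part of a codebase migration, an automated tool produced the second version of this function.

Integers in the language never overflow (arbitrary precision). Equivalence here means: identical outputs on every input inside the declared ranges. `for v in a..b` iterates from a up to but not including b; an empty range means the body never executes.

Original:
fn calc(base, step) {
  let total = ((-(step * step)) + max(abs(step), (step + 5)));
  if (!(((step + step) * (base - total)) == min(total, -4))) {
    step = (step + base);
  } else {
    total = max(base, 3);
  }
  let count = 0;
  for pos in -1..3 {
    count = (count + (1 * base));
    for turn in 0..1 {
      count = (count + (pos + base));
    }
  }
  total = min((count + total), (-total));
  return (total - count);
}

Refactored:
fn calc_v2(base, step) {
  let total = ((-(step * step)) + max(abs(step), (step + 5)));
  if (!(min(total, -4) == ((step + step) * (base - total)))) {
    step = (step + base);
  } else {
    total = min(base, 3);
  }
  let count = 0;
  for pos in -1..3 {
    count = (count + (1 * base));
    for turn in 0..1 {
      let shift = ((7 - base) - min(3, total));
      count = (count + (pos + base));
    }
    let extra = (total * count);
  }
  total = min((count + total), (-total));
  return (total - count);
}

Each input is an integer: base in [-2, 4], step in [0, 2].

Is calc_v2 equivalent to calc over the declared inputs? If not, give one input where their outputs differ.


At base=2, step=2: calc gives -21, calc_v2 gives -20.
verdict: not equivalent; witness: base=2, step=2


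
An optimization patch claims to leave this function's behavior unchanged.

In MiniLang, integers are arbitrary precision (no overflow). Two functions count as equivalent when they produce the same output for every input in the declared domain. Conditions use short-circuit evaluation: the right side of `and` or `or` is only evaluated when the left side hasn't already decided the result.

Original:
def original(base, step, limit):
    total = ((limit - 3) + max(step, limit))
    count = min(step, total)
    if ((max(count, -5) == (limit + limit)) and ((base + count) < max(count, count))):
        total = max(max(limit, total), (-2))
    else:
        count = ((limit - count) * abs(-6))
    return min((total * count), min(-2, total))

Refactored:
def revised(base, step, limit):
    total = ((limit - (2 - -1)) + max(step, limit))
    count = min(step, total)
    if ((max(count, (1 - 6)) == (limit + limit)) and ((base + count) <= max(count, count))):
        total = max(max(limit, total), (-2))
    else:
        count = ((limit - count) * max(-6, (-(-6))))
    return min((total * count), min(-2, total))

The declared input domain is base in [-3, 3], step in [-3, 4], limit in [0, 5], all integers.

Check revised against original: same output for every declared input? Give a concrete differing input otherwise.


Try base=0, step=4, limit=1.
original: total=2, then count=2, then ((max(count, -5) == (limit + limit)) and ((base + count) < max(count, count))) is false, then count=-6, then returns -12
revised: total=2, then count=2, then ((max(count, (1 - 6)) == (limit + limit)) and ((base + count) <= max(count, count))) is true, then total=2, then returns -2
-12 against -2: the behavior changed.
verdict: not equivalent; witness: base=0, step=4, limit=1
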